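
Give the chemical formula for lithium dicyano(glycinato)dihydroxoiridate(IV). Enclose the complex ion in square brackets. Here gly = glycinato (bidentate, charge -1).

Ligands: 2 cyano (CN, -1), 1 glycinato (gly, -1), 2 hydroxo (OH, -1). Ligand charge sum = -5.
Charge balance with lithium (+1) requires 1 complex ion per 1 lithium.

Li[Ir(CN)2(gly)(OH)2]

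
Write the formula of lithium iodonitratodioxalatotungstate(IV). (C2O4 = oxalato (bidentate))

Li2[W(C2O4)2I(NO3)]

Ligands: 2 oxalato (C2O4, -2), 1 nitrato (NO3, -1), 1 iodo (I, -1). Ligand charge sum = -6.
Charge balance with lithium (+1) requires 1 complex ion per 2 lithium.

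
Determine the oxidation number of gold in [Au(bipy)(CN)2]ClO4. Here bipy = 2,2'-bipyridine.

1 perchlorate outside the brackets (-1 each) → the complex ion is 1+.
Ligand charges: 1×bipy neutral; 2×CN = -2; sum -2.
Au + (-2) = 1+ ⇒ Au is +3.

+3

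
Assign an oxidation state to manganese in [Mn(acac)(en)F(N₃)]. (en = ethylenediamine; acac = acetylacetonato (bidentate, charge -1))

+3

No counter-ion: the bracketed complex is neutral.
Ligand charges: 1×en neutral; 1×F = -1; 1×N3 = -1; 1×acac = -1; sum -3.
Mn + (-3) = 0 ⇒ Mn is +3.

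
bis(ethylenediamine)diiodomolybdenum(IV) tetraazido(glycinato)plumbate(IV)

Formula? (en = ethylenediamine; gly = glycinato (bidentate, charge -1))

Cation [Mo…]: ligand charges -2, Mo(IV) ⇒ ion charge 2+.
Anion [Pb…]: ligand charges -5, Pb(IV) ⇒ ion charge 1−.

[Mo(en)2I2][Pb(gly)(N3)4]2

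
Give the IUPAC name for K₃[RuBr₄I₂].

potassium tetrabromodiiodoruthenate(III)

The 3 potassium counter-ions carry a total charge of +3, so each complex ion is 3−.
Ligand charges: 4×bromo (-1 each), 2×iodo (-1 each); total -6. So Ru + (-6) = 3−, giving Ru = +3.
The complex ion is anionic, so ruthenium takes the -ate form ruthenate(III).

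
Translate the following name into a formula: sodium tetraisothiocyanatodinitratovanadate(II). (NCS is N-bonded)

Ligands: 4 isothiocyanato (NCS, -1), 2 nitrato (NO3, -1). Ligand charge sum = -6.
Charge balance with sodium (+1) requires 1 complex ion per 4 sodium.

Na4[V(NCS)4(NO3)2]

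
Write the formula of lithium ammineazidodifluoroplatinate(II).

Ligands: 1 azido (N3, -1), 2 fluoro (F, -1), 1 ammine (NH3, neutral). Ligand charge sum = -3.
Charge balance with lithium (+1) requires 1 complex ion per 1 lithium.

Li[PtF2(N3)(NH3)]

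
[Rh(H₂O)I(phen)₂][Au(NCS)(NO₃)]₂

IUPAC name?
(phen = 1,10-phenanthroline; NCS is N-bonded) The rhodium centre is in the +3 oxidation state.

Both ions are complex: the cation is named first with the plain metal name, the anion second with the -ate form; each ion's ligands are alphabetised independently.
Rh is given as +3; the cation's ligand charges sum to -1, so the complex cation is 2+.
With 2 anions per cation, each anion must be 2/2 = 1−.
Anion: ligand charges sum to -2; for the ion to be 1−, Au = +1.

aquaiodobis(1,10-phenanthroline)rhodium(III) isothiocyanatonitratoaurate(I)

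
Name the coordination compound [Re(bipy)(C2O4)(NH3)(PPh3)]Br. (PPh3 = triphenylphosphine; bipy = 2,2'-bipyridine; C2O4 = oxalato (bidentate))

The 1 bromide counter-ion carries a total charge of -1, so each complex ion is 1+.
Ligand charges: 1×triphenylphosphine (neutral), 1×ammine (neutral), 1×2,2'-bipyridine (neutral), 1×oxalato (-2 each); total -2. So Re + (-2) = 1+, giving Re = +3.
Ligands are named alphabetically: ammine before bipyridine before oxalato before triphenylphosphine.

ammine(2,2'-bipyridine)oxalato(triphenylphosphine)rhenium(III) bromide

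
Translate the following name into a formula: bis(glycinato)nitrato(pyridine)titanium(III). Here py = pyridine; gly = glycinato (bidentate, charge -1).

[Ti(gly)2(NO3)(py)]

Ligands: 1 pyridine (py, neutral), 1 nitrato (NO3, -1), 2 glycinato (gly, -1). Ligand charge sum = -3.
With Ti in oxidation state +3, the complex ion is [Ti...].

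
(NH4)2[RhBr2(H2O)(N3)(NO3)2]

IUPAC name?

The 2 ammonium counter-ions carry a total charge of +2, so each complex ion is 2−.
Ligand charges: 2×nitrato (-1 each), 1×azido (-1 each), 1×aqua (neutral), 2×bromo (-1 each); total -5. So Rh + (-5) = 2−, giving Rh = +3.
Ligands are named alphabetically: aqua before azido before bromo before nitrato.
The complex ion is anionic, so rhodium takes the -ate form rhodate(III).

ammonium aquaazidodibromodinitratorhodate(III)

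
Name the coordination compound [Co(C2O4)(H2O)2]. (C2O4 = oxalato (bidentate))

There is no counter-ion, so the complex is neutral overall.
Ligand charges: 2×aqua (neutral), 1×oxalato (-2 each); total -2. So Co + (-2) = 0, giving Co = +2.
Ligands are named alphabetically: aqua before oxalato.

diaquaoxalatocobalt(II)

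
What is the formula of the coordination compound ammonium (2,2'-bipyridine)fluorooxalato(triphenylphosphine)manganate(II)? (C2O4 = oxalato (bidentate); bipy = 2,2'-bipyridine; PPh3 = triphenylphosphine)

NH4[Mn(bipy)(C2O4)F(PPh3)]

Ligands: 1 oxalato (C2O4, -2), 1 2,2'-bipyridine (bipy, neutral), 1 fluoro (F, -1), 1 triphenylphosphine (PPh3, neutral). Ligand charge sum = -3.
Charge balance with ammonium (+1) requires 1 complex ion per 1 ammonium.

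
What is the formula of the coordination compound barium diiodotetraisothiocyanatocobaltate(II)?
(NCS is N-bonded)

Ligands: 4 isothiocyanato (NCS, -1), 2 iodo (I, -1). Ligand charge sum = -6.
With Co in oxidation state +2, the complex ion is [Co...]^4−.
Charge balance with barium (+2) requires 1 complex ion per 2 barium.

Ba2[CoI2(NCS)4]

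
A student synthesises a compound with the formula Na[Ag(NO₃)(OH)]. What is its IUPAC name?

sodium hydroxonitratoargentate(I)

The 1 sodium counter-ion carries a total charge of +1, so each complex ion is 1−.
Ligand charges: 1×hydroxo (-1 each), 1×nitrato (-1 each); total -2. So Ag + (-2) = 1−, giving Ag = +1.
Ligands are named alphabetically: hydroxo before nitrato.
The complex ion is anionic, so silver takes the -ate form argentate(I).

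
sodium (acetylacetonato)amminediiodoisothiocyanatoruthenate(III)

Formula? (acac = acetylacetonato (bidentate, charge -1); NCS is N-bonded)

Na[Ru(acac)I2(NCS)(NH3)]

Ligands: 1 acetylacetonato (acac, -1), 1 isothiocyanato (NCS, -1), 2 iodo (I, -1), 1 ammine (NH3, neutral). Ligand charge sum = -4.
With Ru in oxidation state +3, the complex ion is [Ru...]^1−.
Charge balance with sodium (+1) requires 1 complex ion per 1 sodium.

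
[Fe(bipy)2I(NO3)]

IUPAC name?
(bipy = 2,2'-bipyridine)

There is no counter-ion, so the complex is neutral overall.
Ligand charges: 2×2,2'-bipyridine (neutral), 1×iodo (-1 each), 1×nitrato (-1 each); total -2. So Fe + (-2) = 0, giving Fe = +2.
Ligands are named alphabetically: bipyridine before iodo before nitrato.

bis(2,2'-bipyridine)iodonitratoiron(II)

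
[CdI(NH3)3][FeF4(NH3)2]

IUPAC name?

triammineiodocadmium(II) diamminetetrafluoroferrate(III)

Both ions are complex: the cation is named first with the plain metal name, the anion second with the -ate form; each ion's ligands are alphabetised independently.
Cadmium is always +2 in its complexes; the cation's ligand charges sum to -1, so the complex cation is 1+.
A 1:1 salt means the anion carries the equal and opposite charge, 1−.
Anion: ligand charges sum to -4; for the ion to be 1−, Fe = +3.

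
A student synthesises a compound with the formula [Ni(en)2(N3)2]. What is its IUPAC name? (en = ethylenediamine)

There is no counter-ion, so the complex is neutral overall.
Ligand charges: 2×ethylenediamine (neutral), 2×azido (-1 each); total -2. So Ni + (-2) = 0, giving Ni = +2.
Ligands are named alphabetically: azido before ethylenediamine.

diazidobis(ethylenediamine)nickel(II)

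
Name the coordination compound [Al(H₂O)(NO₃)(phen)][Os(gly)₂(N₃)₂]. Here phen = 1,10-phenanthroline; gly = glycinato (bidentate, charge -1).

aquanitrato(1,10-phenanthroline)aluminium(III) diazidobis(glycinato)osmate(II)

Aluminium is always +3 in its complexes; the cation's ligand charges sum to -1, so the complex cation is 2+.
A 1:1 salt means the anion carries the equal and opposite charge, 2−.
Anion: ligand charges sum to -4; for the ion to be 2−, Os = +2.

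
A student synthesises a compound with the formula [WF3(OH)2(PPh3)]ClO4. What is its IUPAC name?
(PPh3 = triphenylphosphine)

The 1 perchlorate counter-ion carries a total charge of -1, so each complex ion is 1+.
Ligand charges: 3×fluoro (-1 each), 1×triphenylphosphine (neutral), 2×hydroxo (-1 each); total -5. So W + (-5) = 1+, giving W = +6.
Ligands are named alphabetically: fluoro before hydroxo before triphenylphosphine.

trifluorodihydroxo(triphenylphosphine)tungsten(VI) perchlorate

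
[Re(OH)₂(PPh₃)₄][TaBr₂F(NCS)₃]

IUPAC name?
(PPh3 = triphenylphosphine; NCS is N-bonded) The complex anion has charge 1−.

dihydroxotetrakis(triphenylphosphine)rhenium(III) dibromofluorotriisothiocyanatotantalate(V)

Both ions are complex: the cation is named first with the plain metal name, the anion second with the -ate form; each ion's ligands are alphabetised independently.
The complex anion is given as 1−; its ligand charges sum to -6, so Ta = +5.
A 1:1 salt means the cation carries the equal and opposite charge, 1+.
Cation: ligand charges sum to -2; for the ion to be 1+, Re = +3.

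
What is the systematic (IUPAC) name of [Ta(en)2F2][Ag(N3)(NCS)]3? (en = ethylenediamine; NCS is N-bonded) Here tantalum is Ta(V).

bis(ethylenediamine)difluorotantalum(V) azidoisothiocyanatoargentate(I)

Ta is given as +5; the cation's ligand charges sum to -2, so the complex cation is 3+.
With 3 anions per cation, each anion must be 3/3 = 1−.
Anion: ligand charges sum to -2; for the ion to be 1−, Ag = +1.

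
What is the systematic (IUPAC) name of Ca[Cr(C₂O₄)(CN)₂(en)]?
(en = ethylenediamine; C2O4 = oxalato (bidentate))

The 1 calcium counter-ion carries a total charge of +2, so each complex ion is 2−.
Ligand charges: 1×ethylenediamine (neutral), 1×oxalato (-2 each), 2×cyano (-1 each); total -4. So Cr + (-4) = 2−, giving Cr = +2.
The complex ion is anionic, so chromium takes the -ate form chromate(II).

calcium dicyano(ethylenediamine)oxalatochromate(II)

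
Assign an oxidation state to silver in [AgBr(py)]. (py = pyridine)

+1

No counter-ion: the bracketed complex is neutral.
Ligand charges: 1×Br = -1; 1×py neutral; sum -1.
Ag + (-1) = 0 ⇒ Ag is +1.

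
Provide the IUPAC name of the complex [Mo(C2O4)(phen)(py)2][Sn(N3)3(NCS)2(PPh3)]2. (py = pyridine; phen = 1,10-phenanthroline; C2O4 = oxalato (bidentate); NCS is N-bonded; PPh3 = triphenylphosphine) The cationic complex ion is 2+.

Both ions are complex: the cation is named first with the plain metal name, the anion second with the -ate form; each ion's ligands are alphabetised independently.
The complex cation is given as 2+; its ligand charges sum to -2, so Mo = +4.
With 2 anions per cation, each anion must be 2/2 = 1−.
Anion: ligand charges sum to -5; for the ion to be 1−, Sn = +4.

oxalato(1,10-phenanthroline)bis(pyridine)molybdenum(IV) triazidodiisothiocyanato(triphenylphosphine)stannate(IV)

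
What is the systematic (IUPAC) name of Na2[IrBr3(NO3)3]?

sodium tribromotrinitratoiridate(IV)

The 2 sodium counter-ions carry a total charge of +2, so each complex ion is 2−.
Ligand charges: 3×bromo (-1 each), 3×nitrato (-1 each); total -6. So Ir + (-6) = 2−, giving Ir = +4.
The complex ion is anionic, so iridium takes the -ate form iridate(IV).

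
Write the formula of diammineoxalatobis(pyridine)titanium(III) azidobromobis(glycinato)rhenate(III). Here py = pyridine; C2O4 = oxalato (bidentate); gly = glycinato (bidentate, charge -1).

[Ti(C2O4)(NH3)2(py)2][ReBr(gly)2(N3)]

Cation [Ti…]: ligand charges -2, Ti(III) ⇒ ion charge 1+.
Anion [Re…]: ligand charges -4, Re(III) ⇒ ion charge 1−.
One 1+ cation balances one 1− anion.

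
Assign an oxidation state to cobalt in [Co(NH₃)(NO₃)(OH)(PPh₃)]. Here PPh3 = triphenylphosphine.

+2

No counter-ion: the bracketed complex is neutral.
Ligand charges: 1×PPh3 neutral; 1×NH3 neutral; 1×OH = -1; 1×NO3 = -1; sum -2.
Co + (-2) = 0 ⇒ Co is +2.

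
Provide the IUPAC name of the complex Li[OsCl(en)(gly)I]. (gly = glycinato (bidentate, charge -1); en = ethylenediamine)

lithium chloro(ethylenediamine)(glycinato)iodoosmate(II)

The 1 lithium counter-ion carries a total charge of +1, so each complex ion is 1−.
Ligand charges: 1×glycinato (-1 each), 1×chloro (-1 each), 1×ethylenediamine (neutral), 1×iodo (-1 each); total -3. So Os + (-3) = 1−, giving Os = +2.
Ligands are named alphabetically: chloro before ethylenediamine before glycinato before iodo.
The complex ion is anionic, so osmium takes the -ate form osmate(II).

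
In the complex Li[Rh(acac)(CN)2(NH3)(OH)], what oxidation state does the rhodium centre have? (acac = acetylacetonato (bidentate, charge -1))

+3

1 lithium outside the brackets (+1 each) → the complex ion is 1−.
Ligand charges: 1×OH = -1; 2×CN = -2; 1×acac = -1; 1×NH3 neutral; sum -4.
Rh + (-4) = 1− ⇒ Rh is +3.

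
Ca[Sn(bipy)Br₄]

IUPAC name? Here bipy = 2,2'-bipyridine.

The 1 calcium counter-ion carries a total charge of +2, so each complex ion is 2−.
Ligand charges: 1×2,2'-bipyridine (neutral), 4×bromo (-1 each); total -4. So Sn + (-4) = 2−, giving Sn = +2.
Ligands are named alphabetically: bipyridine before bromo.
The complex ion is anionic, so tin takes the -ate form stannate(II).

calcium (2,2'-bipyridine)tetrabromostannate(II)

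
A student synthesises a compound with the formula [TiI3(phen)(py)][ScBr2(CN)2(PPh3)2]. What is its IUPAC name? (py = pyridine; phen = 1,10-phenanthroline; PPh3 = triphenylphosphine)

triiodo(1,10-phenanthroline)(pyridine)titanium(IV) dibromodicyanobis(triphenylphosphine)scandate(III)

Scandium is always +3 in its complexes; the anion's ligand charges sum to -4, so the complex anion is 1−.
A 1:1 salt means the cation carries the equal and opposite charge, 1+.
Cation: ligand charges sum to -3; for the ion to be 1+, Ti = +4.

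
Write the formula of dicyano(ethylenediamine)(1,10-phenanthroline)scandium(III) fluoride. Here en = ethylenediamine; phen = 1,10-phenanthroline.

Ligands: 1 ethylenediamine (en, neutral), 1 1,10-phenanthroline (phen, neutral), 2 cyano (CN, -1). Ligand charge sum = -2.
Charge balance with fluoride (-1) requires 1 complex ion per 1 fluoride.

[Sc(CN)2(en)(phen)]F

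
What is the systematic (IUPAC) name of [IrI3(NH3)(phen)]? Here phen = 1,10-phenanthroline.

There is no counter-ion, so the complex is neutral overall.
Ligand charges: 1×1,10-phenanthroline (neutral), 1×ammine (neutral), 3×iodo (-1 each); total -3. So Ir + (-3) = 0, giving Ir = +3.
Ligands are named alphabetically: ammine before iodo before phenanthroline.

amminetriiodo(1,10-phenanthroline)iridium(III)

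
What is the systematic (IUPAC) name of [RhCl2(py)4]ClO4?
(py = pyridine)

The 1 perchlorate counter-ion carries a total charge of -1, so each complex ion is 1+.
Ligand charges: 2×chloro (-1 each), 4×pyridine (neutral); total -2. So Rh + (-2) = 1+, giving Rh = +3.
Ligands are named alphabetically: chloro before pyridine.

dichlorotetrakis(pyridine)rhodium(III) perchlorate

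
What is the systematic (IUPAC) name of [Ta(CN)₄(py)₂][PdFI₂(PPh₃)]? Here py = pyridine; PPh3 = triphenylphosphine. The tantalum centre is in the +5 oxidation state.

tetracyanobis(pyridine)tantalum(V) fluorodiiodo(triphenylphosphine)palladate(II)

Both ions are complex: the cation is named first with the plain metal name, the anion second with the -ate form; each ion's ligands are alphabetised independently.
Ta is given as +5; the cation's ligand charges sum to -4, so the complex cation is 1+.
A 1:1 salt means the anion carries the equal and opposite charge, 1−.
Anion: ligand charges sum to -3; for the ion to be 1−, Pd = +2.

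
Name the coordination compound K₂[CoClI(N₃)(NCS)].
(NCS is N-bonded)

The 2 potassium counter-ions carry a total charge of +2, so each complex ion is 2−.
Ligand charges: 1×chloro (-1 each), 1×isothiocyanato (-1 each), 1×iodo (-1 each), 1×azido (-1 each); total -4. So Co + (-4) = 2−, giving Co = +2.
The complex ion is anionic, so cobalt takes the -ate form cobaltate(II).

potassium azidochloroiodoisothiocyanatocobaltate(II)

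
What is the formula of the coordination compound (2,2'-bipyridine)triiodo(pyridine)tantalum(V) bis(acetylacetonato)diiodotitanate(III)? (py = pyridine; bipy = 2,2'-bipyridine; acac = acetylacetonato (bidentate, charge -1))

Cation [Ta…]: ligand charges -3, Ta(V) ⇒ ion charge 2+.
Anion [Ti…]: ligand charges -4, Ti(III) ⇒ ion charge 1−.

[Ta(bipy)I3(py)][Ti(acac)2I2]2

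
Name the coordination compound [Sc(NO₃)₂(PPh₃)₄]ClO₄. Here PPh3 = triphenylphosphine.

The 1 perchlorate counter-ion carries a total charge of -1, so each complex ion is 1+.
Ligand charges: 2×nitrato (-1 each), 4×triphenylphosphine (neutral); total -2. So Sc + (-2) = 1+, giving Sc = +3.
Ligands are named alphabetically: nitrato before triphenylphosphine.

dinitratotetrakis(triphenylphosphine)scandium(III) perchlorate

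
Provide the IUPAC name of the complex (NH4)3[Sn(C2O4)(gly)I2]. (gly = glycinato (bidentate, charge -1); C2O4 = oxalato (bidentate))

The 3 ammonium counter-ions carry a total charge of +3, so each complex ion is 3−.
Ligand charges: 2×iodo (-1 each), 1×glycinato (-1 each), 1×oxalato (-2 each); total -5. So Sn + (-5) = 3−, giving Sn = +2.
Ligands are named alphabetically: glycinato before iodo before oxalato.
The complex ion is anionic, so tin takes the -ate form stannate(II).

ammonium (glycinato)diiodooxalatostannate(II)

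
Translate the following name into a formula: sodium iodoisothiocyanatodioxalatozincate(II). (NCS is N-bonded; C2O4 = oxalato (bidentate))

Na4[Zn(C2O4)2I(NCS)]

Ligands: 1 iodo (I, -1), 1 isothiocyanato (NCS, -1), 2 oxalato (C2O4, -2). Ligand charge sum = -6.
With Zn in oxidation state +2, the complex ion is [Zn...]^4−.
Charge balance with sodium (+1) requires 1 complex ion per 4 sodium.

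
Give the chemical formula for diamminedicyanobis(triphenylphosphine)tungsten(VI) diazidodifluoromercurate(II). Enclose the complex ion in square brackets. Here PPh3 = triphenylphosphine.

[W(CN)2(NH3)2(PPh3)2][HgF2(N3)2]2

Cation [W…]: ligand charges -2, W(VI) ⇒ ion charge 4+.
Anion [Hg…]: ligand charges -4, Hg(II) ⇒ ion charge 2−.
One 4+ cation requires 2 of the 2− anion.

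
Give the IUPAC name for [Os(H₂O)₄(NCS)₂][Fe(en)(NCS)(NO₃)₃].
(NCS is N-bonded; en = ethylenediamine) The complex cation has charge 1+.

tetraaquadiisothiocyanatoosmium(III) (ethylenediamine)isothiocyanatotrinitratoferrate(III)

The complex cation is given as 1+; its ligand charges sum to -2, so Os = +3.
A 1:1 salt means the anion carries the equal and opposite charge, 1−.
Anion: ligand charges sum to -4; for the ion to be 1−, Fe = +3.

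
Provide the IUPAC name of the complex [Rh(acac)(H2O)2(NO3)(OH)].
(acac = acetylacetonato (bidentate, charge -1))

There is no counter-ion, so the complex is neutral overall.
Ligand charges: 1×hydroxo (-1 each), 2×aqua (neutral), 1×nitrato (-1 each), 1×acetylacetonato (-1 each); total -3. So Rh + (-3) = 0, giving Rh = +3.
Ligands are named alphabetically: acetylacetonato before aqua before hydroxo before nitrato.

(acetylacetonato)diaquahydroxonitratorhodium(III)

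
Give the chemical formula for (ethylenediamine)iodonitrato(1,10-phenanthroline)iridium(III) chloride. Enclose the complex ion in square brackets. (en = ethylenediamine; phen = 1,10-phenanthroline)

Ligands: 1 iodo (I, -1), 1 nitrato (NO3, -1), 1 ethylenediamine (en, neutral), 1 1,10-phenanthroline (phen, neutral). Ligand charge sum = -2.
With Ir in oxidation state +3, the complex ion is [Ir...]^1+.
Charge balance with chloride (-1) requires 1 complex ion per 1 chloride.

[Ir(en)I(NO3)(phen)]Cl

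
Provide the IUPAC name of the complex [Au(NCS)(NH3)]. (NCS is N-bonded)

There is no counter-ion, so the complex is neutral overall.
Ligand charges: 1×ammine (neutral), 1×isothiocyanato (-1 each); total -1. So Au + (-1) = 0, giving Au = +1.
Ligands are named alphabetically: ammine before isothiocyanato.

ammineisothiocyanatogold(I)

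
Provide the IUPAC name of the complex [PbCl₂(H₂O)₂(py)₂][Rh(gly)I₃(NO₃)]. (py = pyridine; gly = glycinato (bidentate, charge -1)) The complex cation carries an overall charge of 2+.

The complex cation is given as 2+; its ligand charges sum to -2, so Pb = +4.
A 1:1 salt means the anion carries the equal and opposite charge, 2−.
Anion: ligand charges sum to -5; for the ion to be 2−, Rh = +3.

diaquadichlorobis(pyridine)lead(IV) (glycinato)triiodonitratorhodate(III)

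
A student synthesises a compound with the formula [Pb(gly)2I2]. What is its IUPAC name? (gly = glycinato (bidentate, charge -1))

There is no counter-ion, so the complex is neutral overall.
Ligand charges: 2×glycinato (-1 each), 2×iodo (-1 each); total -4. So Pb + (-4) = 0, giving Pb = +4.
Ligands are named alphabetically: glycinato before iodo.

bis(glycinato)diiodolead(IV)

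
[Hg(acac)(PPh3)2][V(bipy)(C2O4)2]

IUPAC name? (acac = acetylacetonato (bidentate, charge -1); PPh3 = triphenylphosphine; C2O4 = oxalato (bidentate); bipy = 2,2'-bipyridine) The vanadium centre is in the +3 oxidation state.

(acetylacetonato)bis(triphenylphosphine)mercury(II) (2,2'-bipyridine)dioxalatovanadate(III)

V is given as +3; the anion's ligand charges sum to -4, so the complex anion is 1−.
A 1:1 salt means the cation carries the equal and opposite charge, 1+.
Cation: ligand charges sum to -1; for the ion to be 1+, Hg = +2.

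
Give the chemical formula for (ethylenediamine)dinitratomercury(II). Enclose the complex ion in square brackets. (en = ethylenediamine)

Ligands: 1 ethylenediamine (en, neutral), 2 nitrato (NO3, -1). Ligand charge sum = -2.
With Hg in oxidation state +2, the complex ion is [Hg...].

[Hg(en)(NO3)2]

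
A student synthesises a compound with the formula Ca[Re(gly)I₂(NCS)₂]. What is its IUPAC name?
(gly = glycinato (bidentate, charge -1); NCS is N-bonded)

The 1 calcium counter-ion carries a total charge of +2, so each complex ion is 2−.
Ligand charges: 1×glycinato (-1 each), 2×iodo (-1 each), 2×isothiocyanato (-1 each); total -5. So Re + (-5) = 2−, giving Re = +3.
The complex ion is anionic, so rhenium takes the -ate form rhenate(III).

calcium (glycinato)diiododiisothiocyanatorhenate(III)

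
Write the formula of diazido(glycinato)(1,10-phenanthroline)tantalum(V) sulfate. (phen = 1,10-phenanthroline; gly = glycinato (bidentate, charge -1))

Ligands: 1 1,10-phenanthroline (phen, neutral), 1 glycinato (gly, -1), 2 azido (N3, -1). Ligand charge sum = -3.
With Ta in oxidation state +5, the complex ion is [Ta...]^2+.
Charge balance with sulfate (-2) requires 1 complex ion per 1 sulfate.

[Ta(gly)(N3)2(phen)]SO4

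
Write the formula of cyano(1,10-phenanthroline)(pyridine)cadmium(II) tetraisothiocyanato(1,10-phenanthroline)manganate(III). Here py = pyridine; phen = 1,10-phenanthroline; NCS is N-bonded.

[Cd(CN)(phen)(py)][Mn(NCS)4(phen)]

Cation [Cd…]: ligand charges -1, Cd(II) ⇒ ion charge 1+.
Anion [Mn…]: ligand charges -4, Mn(III) ⇒ ion charge 1−.
One 1+ cation balances one 1− anion.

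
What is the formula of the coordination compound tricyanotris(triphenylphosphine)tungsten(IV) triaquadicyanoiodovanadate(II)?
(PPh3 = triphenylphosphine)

[W(CN)3(PPh3)3][V(CN)2(H2O)3I]

Cation [W…]: ligand charges -3, W(IV) ⇒ ion charge 1+.
Anion [V…]: ligand charges -3, V(II) ⇒ ion charge 1−.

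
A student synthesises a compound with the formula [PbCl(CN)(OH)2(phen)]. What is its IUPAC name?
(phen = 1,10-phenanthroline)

chlorocyanodihydroxo(1,10-phenanthroline)lead(IV)

There is no counter-ion, so the complex is neutral overall.
Ligand charges: 1×chloro (-1 each), 1×1,10-phenanthroline (neutral), 1×cyano (-1 each), 2×hydroxo (-1 each); total -4. So Pb + (-4) = 0, giving Pb = +4.
Ligands are named alphabetically: chloro before cyano before hydroxo before phenanthroline.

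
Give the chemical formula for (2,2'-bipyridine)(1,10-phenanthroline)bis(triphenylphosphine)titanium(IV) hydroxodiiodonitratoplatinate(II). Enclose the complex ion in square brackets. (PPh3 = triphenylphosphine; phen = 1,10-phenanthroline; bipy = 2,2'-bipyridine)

[Ti(bipy)(phen)(PPh3)2][PtI2(NO3)(OH)]2

Cation [Ti…]: ligand charges 0, Ti(IV) ⇒ ion charge 4+.
Anion [Pt…]: ligand charges -4, Pt(II) ⇒ ion charge 2−.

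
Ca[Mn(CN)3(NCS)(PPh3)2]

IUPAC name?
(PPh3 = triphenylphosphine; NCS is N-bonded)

The 1 calcium counter-ion carries a total charge of +2, so each complex ion is 2−.
Ligand charges: 3×cyano (-1 each), 2×triphenylphosphine (neutral), 1×isothiocyanato (-1 each); total -4. So Mn + (-4) = 2−, giving Mn = +2.
The complex ion is anionic, so manganese takes the -ate form manganate(II).

calcium tricyanoisothiocyanatobis(triphenylphosphine)manganate(II)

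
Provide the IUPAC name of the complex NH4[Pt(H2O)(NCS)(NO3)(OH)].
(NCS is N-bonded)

The 1 ammonium counter-ion carries a total charge of +1, so each complex ion is 1−.
Ligand charges: 1×isothiocyanato (-1 each), 1×hydroxo (-1 each), 1×nitrato (-1 each), 1×aqua (neutral); total -3. So Pt + (-3) = 1−, giving Pt = +2.
The complex ion is anionic, so platinum takes the -ate form platinate(II).

ammonium aquahydroxoisothiocyanatonitratoplatinate(II)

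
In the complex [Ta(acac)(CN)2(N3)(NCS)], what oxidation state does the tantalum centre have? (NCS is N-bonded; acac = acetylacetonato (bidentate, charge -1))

+5

No counter-ion: the bracketed complex is neutral.
Ligand charges: 1×N3 = -1; 1×NCS = -1; 1×acac = -1; 2×CN = -2; sum -5.
Ta + (-5) = 0 ⇒ Ta is +5.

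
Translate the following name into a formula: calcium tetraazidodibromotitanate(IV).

Ca[TiBr2(N3)4]

Ligands: 4 azido (N3, -1), 2 bromo (Br, -1). Ligand charge sum = -6.
Charge balance with calcium (+2) requires 1 complex ion per 1 calcium.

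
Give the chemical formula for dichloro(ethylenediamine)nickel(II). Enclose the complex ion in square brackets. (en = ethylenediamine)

[NiCl2(en)]

Ligands: 1 ethylenediamine (en, neutral), 2 chloro (Cl, -1). Ligand charge sum = -2.
With Ni in oxidation state +2, the complex ion is [Ni...].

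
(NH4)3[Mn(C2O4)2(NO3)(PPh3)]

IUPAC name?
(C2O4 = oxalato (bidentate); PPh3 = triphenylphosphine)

ammonium nitratodioxalato(triphenylphosphine)manganate(II)

The 3 ammonium counter-ions carry a total charge of +3, so each complex ion is 3−.
Ligand charges: 2×oxalato (-2 each), 1×nitrato (-1 each), 1×triphenylphosphine (neutral); total -5. So Mn + (-5) = 3−, giving Mn = +2.
The complex ion is anionic, so manganese takes the -ate form manganate(II).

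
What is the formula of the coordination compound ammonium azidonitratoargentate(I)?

NH4[Ag(N3)(NO3)]

Ligands: 1 azido (N3, -1), 1 nitrato (NO3, -1). Ligand charge sum = -2.
With Ag in oxidation state +1, the complex ion is [Ag...]^1−.
Charge balance with ammonium (+1) requires 1 complex ion per 1 ammonium.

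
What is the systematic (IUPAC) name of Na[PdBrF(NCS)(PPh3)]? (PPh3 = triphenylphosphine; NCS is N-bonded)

sodium bromofluoroisothiocyanato(triphenylphosphine)palladate(II)

The 1 sodium counter-ion carries a total charge of +1, so each complex ion is 1−.
Ligand charges: 1×fluoro (-1 each), 1×triphenylphosphine (neutral), 1×isothiocyanato (-1 each), 1×bromo (-1 each); total -3. So Pd + (-3) = 1−, giving Pd = +2.
Ligands are named alphabetically: bromo before fluoro before isothiocyanato before triphenylphosphine.
The complex ion is anionic, so palladium takes the -ate form palladate(II).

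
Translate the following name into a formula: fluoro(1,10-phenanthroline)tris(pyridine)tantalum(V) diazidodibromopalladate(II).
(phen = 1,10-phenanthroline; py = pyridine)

Cation [Ta…]: ligand charges -1, Ta(V) ⇒ ion charge 4+.
Anion [Pd…]: ligand charges -4, Pd(II) ⇒ ion charge 2−.
One 4+ cation requires 2 of the 2− anion.

[TaF(phen)(py)3][PdBr2(N3)2]2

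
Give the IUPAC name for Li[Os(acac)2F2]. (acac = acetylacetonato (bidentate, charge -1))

lithium bis(acetylacetonato)difluoroosmate(III)

The 1 lithium counter-ion carries a total charge of +1, so each complex ion is 1−.
Ligand charges: 2×acetylacetonato (-1 each), 2×fluoro (-1 each); total -4. So Os + (-4) = 1−, giving Os = +3.
The complex ion is anionic, so osmium takes the -ate form osmate(III).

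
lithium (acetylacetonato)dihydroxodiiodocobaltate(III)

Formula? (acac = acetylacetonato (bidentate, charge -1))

Ligands: 2 iodo (I, -1), 2 hydroxo (OH, -1), 1 acetylacetonato (acac, -1). Ligand charge sum = -5.
With Co in oxidation state +3, the complex ion is [Co...]^2−.
Charge balance with lithium (+1) requires 1 complex ion per 2 lithium.

Li2[Co(acac)I2(OH)2]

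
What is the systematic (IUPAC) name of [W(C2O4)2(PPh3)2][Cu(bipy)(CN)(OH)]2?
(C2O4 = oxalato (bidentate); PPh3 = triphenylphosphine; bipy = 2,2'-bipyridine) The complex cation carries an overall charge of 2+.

dioxalatobis(triphenylphosphine)tungsten(VI) (2,2'-bipyridine)cyanohydroxocuprate(I)

The complex cation is given as 2+; its ligand charges sum to -4, so W = +6.
With 2 anions per cation, each anion must be 2/2 = 1−.
Anion: ligand charges sum to -2; for the ion to be 1−, Cu = +1.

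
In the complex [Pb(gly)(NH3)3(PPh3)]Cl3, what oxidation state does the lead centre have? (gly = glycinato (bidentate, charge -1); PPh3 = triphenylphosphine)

3 chloride outside the brackets (-1 each) → the complex ion is 3+.
Ligand charges: 3×NH3 neutral; 1×gly = -1; 1×PPh3 neutral; sum -1.
Pb + (-1) = 3+ ⇒ Pb is +4.

+4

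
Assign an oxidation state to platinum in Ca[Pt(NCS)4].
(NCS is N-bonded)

+2

1 calcium outside the brackets (+2 each) → the complex ion is 2−.
Ligand charges: 4×NCS = -4; sum -4.
Pt + (-4) = 2− ⇒ Pt is +2.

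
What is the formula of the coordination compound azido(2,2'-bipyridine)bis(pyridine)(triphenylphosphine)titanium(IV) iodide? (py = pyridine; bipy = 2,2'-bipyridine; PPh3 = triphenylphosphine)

Ligands: 1 azido (N3, -1), 2 pyridine (py, neutral), 1 2,2'-bipyridine (bipy, neutral), 1 triphenylphosphine (PPh3, neutral). Ligand charge sum = -1.
Charge balance with iodide (-1) requires 1 complex ion per 3 iodide.

[Ti(bipy)(N3)(PPh3)(py)2]I3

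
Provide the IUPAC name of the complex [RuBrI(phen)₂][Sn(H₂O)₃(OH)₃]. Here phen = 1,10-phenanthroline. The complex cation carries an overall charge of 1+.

bromoiodobis(1,10-phenanthroline)ruthenium(III) triaquatrihydroxostannate(II)

The complex cation is given as 1+; its ligand charges sum to -2, so Ru = +3.
A 1:1 salt means the anion carries the equal and opposite charge, 1−.
Anion: ligand charges sum to -3; for the ion to be 1−, Sn = +2.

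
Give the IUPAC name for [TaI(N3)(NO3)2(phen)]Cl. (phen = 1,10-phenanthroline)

The 1 chloride counter-ion carries a total charge of -1, so each complex ion is 1+.
Ligand charges: 2×nitrato (-1 each), 1×iodo (-1 each), 1×1,10-phenanthroline (neutral), 1×azido (-1 each); total -4. So Ta + (-4) = 1+, giving Ta = +5.
Ligands are named alphabetically: azido before iodo before nitrato before phenanthroline.

azidoiododinitrato(1,10-phenanthroline)tantalum(V) chloride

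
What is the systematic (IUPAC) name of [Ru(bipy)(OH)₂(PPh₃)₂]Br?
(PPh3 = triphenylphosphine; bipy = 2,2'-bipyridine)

(2,2'-bipyridine)dihydroxobis(triphenylphosphine)ruthenium(III) bromide

The 1 bromide counter-ion carries a total charge of -1, so each complex ion is 1+.
Ligand charges: 2×triphenylphosphine (neutral), 1×2,2'-bipyridine (neutral), 2×hydroxo (-1 each); total -2. So Ru + (-2) = 1+, giving Ru = +3.
Ligands are named alphabetically: bipyridine before hydroxo before triphenylphosphine.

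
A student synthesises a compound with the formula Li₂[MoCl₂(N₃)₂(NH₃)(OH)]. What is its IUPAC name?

The 2 lithium counter-ions carry a total charge of +2, so each complex ion is 2−.
Ligand charges: 2×chloro (-1 each), 1×hydroxo (-1 each), 1×ammine (neutral), 2×azido (-1 each); total -5. So Mo + (-5) = 2−, giving Mo = +3.
Ligands are named alphabetically: ammine before azido before chloro before hydroxo.
The complex ion is anionic, so molybdenum takes the -ate form molybdate(III).

lithium amminediazidodichlorohydroxomolybdate(III)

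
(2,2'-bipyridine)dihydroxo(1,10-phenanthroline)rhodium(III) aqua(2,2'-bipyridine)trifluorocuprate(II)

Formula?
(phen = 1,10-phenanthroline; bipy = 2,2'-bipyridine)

Cation [Rh…]: ligand charges -2, Rh(III) ⇒ ion charge 1+.
Anion [Cu…]: ligand charges -3, Cu(II) ⇒ ion charge 1−.
One 1+ cation balances one 1− anion.

[Rh(bipy)(OH)2(phen)][Cu(bipy)F3(H2O)]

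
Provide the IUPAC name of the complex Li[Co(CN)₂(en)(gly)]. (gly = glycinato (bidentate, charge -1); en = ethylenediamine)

The 1 lithium counter-ion carries a total charge of +1, so each complex ion is 1−.
Ligand charges: 1×glycinato (-1 each), 1×ethylenediamine (neutral), 2×cyano (-1 each); total -3. So Co + (-3) = 1−, giving Co = +2.
The complex ion is anionic, so cobalt takes the -ate form cobaltate(II).

lithium dicyano(ethylenediamine)(glycinato)cobaltate(II)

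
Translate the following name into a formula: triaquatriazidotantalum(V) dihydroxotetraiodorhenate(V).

[Ta(H2O)3(N3)3][ReI4(OH)2]2

Cation [Ta…]: ligand charges -3, Ta(V) ⇒ ion charge 2+.
Anion [Re…]: ligand charges -6, Re(V) ⇒ ion charge 1−.
One 2+ cation requires 2 of the 1− anion.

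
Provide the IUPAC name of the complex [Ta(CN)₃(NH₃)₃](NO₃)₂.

triamminetricyanotantalum(V) nitrate

The 2 nitrate counter-ions carry a total charge of -2, so each complex ion is 2+.
Ligand charges: 3×cyano (-1 each), 3×ammine (neutral); total -3. So Ta + (-3) = 2+, giving Ta = +5.
Ligands are named alphabetically: ammine before cyano.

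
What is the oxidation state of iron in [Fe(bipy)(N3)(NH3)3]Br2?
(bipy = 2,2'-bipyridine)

+3

2 bromide outside the brackets (-1 each) → the complex ion is 2+.
Ligand charges: 1×N3 = -1; 1×bipy neutral; 3×NH3 neutral; sum -1.
Fe + (-1) = 2+ ⇒ Fe is +3.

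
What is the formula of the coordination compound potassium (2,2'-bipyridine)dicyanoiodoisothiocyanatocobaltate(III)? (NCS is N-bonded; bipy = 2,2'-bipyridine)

Ligands: 2 cyano (CN, -1), 1 isothiocyanato (NCS, -1), 1 2,2'-bipyridine (bipy, neutral), 1 iodo (I, -1). Ligand charge sum = -4.
Charge balance with potassium (+1) requires 1 complex ion per 1 potassium.

K[Co(bipy)(CN)2I(NCS)]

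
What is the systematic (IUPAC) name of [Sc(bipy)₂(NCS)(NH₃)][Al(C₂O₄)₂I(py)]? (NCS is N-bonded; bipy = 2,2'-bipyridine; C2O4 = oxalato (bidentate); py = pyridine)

amminebis(2,2'-bipyridine)isothiocyanatoscandium(III) iododioxalato(pyridine)aluminate(III)

Scandium is always +3 in its complexes; the cation's ligand charges sum to -1, so the complex cation is 2+.
A 1:1 salt means the anion carries the equal and opposite charge, 2−.
Anion: ligand charges sum to -5; for the ion to be 2−, Al = +3.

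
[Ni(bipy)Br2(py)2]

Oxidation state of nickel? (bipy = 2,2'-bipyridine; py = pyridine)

+2

No counter-ion: the bracketed complex is neutral.
Ligand charges: 1×bipy neutral; 2×py neutral; 2×Br = -2; sum -2.
Ni + (-2) = 0 ⇒ Ni is +2.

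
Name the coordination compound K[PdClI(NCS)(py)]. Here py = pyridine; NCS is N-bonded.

The 1 potassium counter-ion carries a total charge of +1, so each complex ion is 1−.
Ligand charges: 1×chloro (-1 each), 1×iodo (-1 each), 1×pyridine (neutral), 1×isothiocyanato (-1 each); total -3. So Pd + (-3) = 1−, giving Pd = +2.
Ligands are named alphabetically: chloro before iodo before isothiocyanato before pyridine.
The complex ion is anionic, so palladium takes the -ate form palladate(II).

potassium chloroiodoisothiocyanato(pyridine)palladate(II)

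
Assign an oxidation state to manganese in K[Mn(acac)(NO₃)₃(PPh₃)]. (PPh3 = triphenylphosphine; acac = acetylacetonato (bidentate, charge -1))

+3

1 potassium outside the brackets (+1 each) → the complex ion is 1−.
Ligand charges: 1×PPh3 neutral; 1×acac = -1; 3×NO3 = -3; sum -4.
Mn + (-4) = 1− ⇒ Mn is +3.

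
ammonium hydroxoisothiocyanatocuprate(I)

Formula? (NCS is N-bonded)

Ligands: 1 isothiocyanato (NCS, -1), 1 hydroxo (OH, -1). Ligand charge sum = -2.
Charge balance with ammonium (+1) requires 1 complex ion per 1 ammonium.

NH4[Cu(NCS)(OH)]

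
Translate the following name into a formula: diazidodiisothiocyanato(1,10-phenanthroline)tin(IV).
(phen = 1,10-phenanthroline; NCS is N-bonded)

Ligands: 1 1,10-phenanthroline (phen, neutral), 2 azido (N3, -1), 2 isothiocyanato (NCS, -1). Ligand charge sum = -4.
With Sn in oxidation state +4, the complex ion is [Sn...].

[Sn(N3)2(NCS)2(phen)]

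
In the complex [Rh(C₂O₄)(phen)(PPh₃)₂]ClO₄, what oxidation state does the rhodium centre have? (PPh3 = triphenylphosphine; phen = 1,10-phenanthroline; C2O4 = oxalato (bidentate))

1 perchlorate outside the brackets (-1 each) → the complex ion is 1+.
Ligand charges: 2×PPh3 neutral; 1×phen neutral; 1×C2O4 = -2; sum -2.
Rh + (-2) = 1+ ⇒ Rh is +3.

+3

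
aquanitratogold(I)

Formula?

[Au(H2O)(NO3)]

Ligands: 1 nitrato (NO3, -1), 1 aqua (H2O, neutral). Ligand charge sum = -1.
With Au in oxidation state +1, the complex ion is [Au...].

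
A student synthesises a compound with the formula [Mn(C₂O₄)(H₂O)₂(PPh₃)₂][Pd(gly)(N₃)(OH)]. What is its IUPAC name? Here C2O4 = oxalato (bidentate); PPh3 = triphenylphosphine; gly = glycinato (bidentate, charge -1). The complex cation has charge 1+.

diaquaoxalatobis(triphenylphosphine)manganese(III) azido(glycinato)hydroxopalladate(II)

The complex cation is given as 1+; its ligand charges sum to -2, so Mn = +3.
A 1:1 salt means the anion carries the equal and opposite charge, 1−.
Anion: ligand charges sum to -3; for the ion to be 1−, Pd = +2.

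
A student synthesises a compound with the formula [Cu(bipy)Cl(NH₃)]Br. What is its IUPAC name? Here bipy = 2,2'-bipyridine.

The 1 bromide counter-ion carries a total charge of -1, so each complex ion is 1+.
Ligand charges: 1×ammine (neutral), 1×2,2'-bipyridine (neutral), 1×chloro (-1 each); total -1. So Cu + (-1) = 1+, giving Cu = +2.
Ligands are named alphabetically: ammine before bipyridine before chloro.

ammine(2,2'-bipyridine)chlorocopper(II) bromide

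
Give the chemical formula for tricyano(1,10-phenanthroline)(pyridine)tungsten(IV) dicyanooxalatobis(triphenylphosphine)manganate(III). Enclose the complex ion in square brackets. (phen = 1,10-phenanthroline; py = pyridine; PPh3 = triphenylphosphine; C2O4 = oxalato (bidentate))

[W(CN)3(phen)(py)][Mn(C2O4)(CN)2(PPh3)2]

Cation [W…]: ligand charges -3, W(IV) ⇒ ion charge 1+.
Anion [Mn…]: ligand charges -4, Mn(III) ⇒ ion charge 1−.
One 1+ cation balances one 1− anion.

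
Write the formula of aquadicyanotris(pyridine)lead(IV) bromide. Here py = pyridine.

Ligands: 2 cyano (CN, -1), 1 aqua (H2O, neutral), 3 pyridine (py, neutral). Ligand charge sum = -2.
With Pb in oxidation state +4, the complex ion is [Pb...]^2+.
Charge balance with bromide (-1) requires 1 complex ion per 2 bromide.

[Pb(CN)2(H2O)(py)3]Br2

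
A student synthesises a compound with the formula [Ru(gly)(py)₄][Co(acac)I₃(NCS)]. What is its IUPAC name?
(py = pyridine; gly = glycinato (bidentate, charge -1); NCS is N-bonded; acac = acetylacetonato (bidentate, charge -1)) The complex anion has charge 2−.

The complex anion is given as 2−; its ligand charges sum to -5, so Co = +3.
A 1:1 salt means the cation carries the equal and opposite charge, 2+.
Cation: ligand charges sum to -1; for the ion to be 2+, Ru = +3.

(glycinato)tetrakis(pyridine)ruthenium(III) (acetylacetonato)triiodoisothiocyanatocobaltate(III)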